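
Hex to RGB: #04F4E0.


04 → 4 (R)
F4 → 244 (G)
E0 → 224 (B)
= RGB(4, 244, 224)


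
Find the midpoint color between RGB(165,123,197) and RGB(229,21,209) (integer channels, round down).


Midpoint: each channel = ⌊(C₁+C₂)/2⌋
R: ⌊(165+229)/2⌋ = 197
G: ⌊(123+21)/2⌋ = 72
B: ⌊(197+209)/2⌋ = 203
= RGB(197, 72, 203)


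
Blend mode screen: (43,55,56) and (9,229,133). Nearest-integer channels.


Screen: C = 255 - (255-A)×(255-B)/255, rounded to nearest integer
R: 255 - (255-43)×(255-9)/255 = 255 - 52152/255 ≈ 255 - 204.518 = 50.482 → 50
G: 255 - (255-55)×(255-229)/255 = 255 - 5200/255 ≈ 255 - 20.392 = 234.608 → 235
B: 255 - (255-56)×(255-133)/255 = 255 - 24278/255 ≈ 255 - 95.208 = 159.792 → 160
= RGB(50, 235, 160)


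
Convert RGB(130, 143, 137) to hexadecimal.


R = 130 → 82 (hex)
G = 143 → 8F (hex)
B = 137 → 89 (hex)
Hex = #828F89


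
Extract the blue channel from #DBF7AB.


Color: #DBF7AB
R = DB = 219
G = F7 = 247
B = AB = 171
Blue = 171


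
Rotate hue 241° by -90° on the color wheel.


New hue = (H + rotation) mod 360
New hue = (241 -90) mod 360
= 151 mod 360
= 151°


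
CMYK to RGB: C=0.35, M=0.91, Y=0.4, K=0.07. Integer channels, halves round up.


R = 255 × (1-C) × (1-K) = 255 × 0.65 × 0.93 = 154.1475 → 154
G = 255 × (1-M) × (1-K) = 255 × 0.09 × 0.93 = 21.3435 → 21
B = 255 × (1-Y) × (1-K) = 255 × 0.60 × 0.93 = 142.29 → 142
= RGB(154, 21, 142)


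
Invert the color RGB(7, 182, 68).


Invert: (255-R, 255-G, 255-B)
R: 255-7 = 248
G: 255-182 = 73
B: 255-68 = 187
= RGB(248, 73, 187)


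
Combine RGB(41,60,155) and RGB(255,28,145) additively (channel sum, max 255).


Additive: each channel = min(255, C₁+C₂)
R: 41+255 = 296 → 255
G: 60+28 = 88 → 88
B: 155+145 = 300 → 255
= RGB(255, 88, 255)


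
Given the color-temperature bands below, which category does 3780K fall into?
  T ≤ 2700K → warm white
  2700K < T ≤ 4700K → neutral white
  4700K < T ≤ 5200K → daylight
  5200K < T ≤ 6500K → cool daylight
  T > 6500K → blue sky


Temperature: 3780K
2700K < 3780K ≤ 4700K → neutral white
Classification: neutral white


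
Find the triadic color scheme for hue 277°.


Triadic: equally spaced at 120° intervals
H1 = 277°
H2 = (277 + 120) mod 360 = 37°
H3 = (277 + 240) mod 360 = 157°
Triadic = 277°, 37°, 157°


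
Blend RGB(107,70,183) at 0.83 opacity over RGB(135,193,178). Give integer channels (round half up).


C = α×F + (1-α)×B, with 1-α = 0.17
R: 0.83×107 + 0.17×135 = 88.81 + 22.95 = 111.76 → 112
G: 0.83×70 + 0.17×193 = 58.10 + 32.81 = 90.91 → 91
B: 0.83×183 + 0.17×178 = 151.89 + 30.26 = 182.15 → 182
= RGB(112, 91, 182)


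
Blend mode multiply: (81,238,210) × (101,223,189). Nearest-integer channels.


Multiply: C = A×B/255, rounded to nearest integer
R: 81×101/255 = 8181/255 ≈ 32.082 → 32
G: 238×223/255 = 53074/255 ≈ 208.133 → 208
B: 210×189/255 = 39690/255 ≈ 155.647 → 156
= RGB(32, 208, 156)


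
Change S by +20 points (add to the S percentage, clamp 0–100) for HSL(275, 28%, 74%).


Original S = 28%
Adjustment = +20 percentage points
New S = 28 + (20) = 48
Clamp to [0, 100] → 48
= HSL(275°, 48%, 74%)


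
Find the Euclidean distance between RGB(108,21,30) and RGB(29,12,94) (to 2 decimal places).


d = √[(R₁-R₂)² + (G₁-G₂)² + (B₁-B₂)²]
d = √[(108-29)² + (21-12)² + (30-94)²]
d = √[6241 + 81 + 4096]
d = √10418
d ≈ 102.07


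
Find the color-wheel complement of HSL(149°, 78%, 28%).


Complement = opposite side of color wheel = hue + 180°
H' = (149 + 180) mod 360 = 329°
S and L unchanged.
= HSL(329°, 78%, 28%)


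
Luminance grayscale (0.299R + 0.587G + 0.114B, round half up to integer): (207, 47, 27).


Gray = 0.299×R + 0.587×G + 0.114×B
Gray = 0.299×207 + 0.587×47 + 0.114×27
Gray = 61.893 + 27.589 + 3.078
Gray = 92.560 → round half up → 93
Gray = 93


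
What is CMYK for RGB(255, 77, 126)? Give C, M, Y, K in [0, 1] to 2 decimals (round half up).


R'=255/255≈1.0000, G'=77/255≈0.3020, B'=126/255≈0.4941
K = 1 - max(R',G',B') = 1 - 255/255 = 0/255 = 0 → 0.00
(1-R'-K)/(1-K) simplifies to (max-R)/max with max = 255:
C = (255-255)/255 = 0/255 = 0 → 0.00
M = (255-77)/255 = 178/255 = 0.69803… → 0.70
Y = (255-126)/255 = 129/255 = 0.50588… → 0.51
= CMYK(0.00, 0.70, 0.51, 0.00)


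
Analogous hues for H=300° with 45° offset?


Base hue: 300°
Left analog: (300 - 45) mod 360 = 255°
Right analog: (300 + 45) mod 360 = 345°
Analogous hues = 255° and 345°


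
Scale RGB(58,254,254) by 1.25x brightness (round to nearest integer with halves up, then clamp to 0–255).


Multiply each channel by 1.25, round half up, clamp to [0, 255]
R: 58×1.25 = 72.5 → round → 73
G: 254×1.25 = 317.5 → round → 318 → clamp → 255
B: 254×1.25 = 317.5 → round → 318 → clamp → 255
= RGB(73, 255, 255)


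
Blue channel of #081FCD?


Color: #081FCD
R = 08 = 8
G = 1F = 31
B = CD = 205
Blue = 205


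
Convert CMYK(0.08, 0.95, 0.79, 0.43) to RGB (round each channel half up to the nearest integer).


R = 255 × (1-C) × (1-K) = 255 × 0.92 × 0.57 = 133.722 → 134
G = 255 × (1-M) × (1-K) = 255 × 0.05 × 0.57 = 7.2675 → 7
B = 255 × (1-Y) × (1-K) = 255 × 0.21 × 0.57 = 30.5235 → 31
= RGB(134, 7, 31)


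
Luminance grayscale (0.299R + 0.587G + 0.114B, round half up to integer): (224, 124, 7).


Gray = 0.299×R + 0.587×G + 0.114×B
Gray = 0.299×224 + 0.587×124 + 0.114×7
Gray = 66.976 + 72.788 + 0.798
Gray = 140.562 → round half up → 141
Gray = 141


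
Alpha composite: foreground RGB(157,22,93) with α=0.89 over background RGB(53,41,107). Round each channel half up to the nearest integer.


C = α×F + (1-α)×B, with 1-α = 0.11
R: 0.89×157 + 0.11×53 = 139.73 + 5.83 = 145.56 → 146
G: 0.89×22 + 0.11×41 = 19.58 + 4.51 = 24.09 → 24
B: 0.89×93 + 0.11×107 = 82.77 + 11.77 = 94.54 → 95
= RGB(146, 24, 95)


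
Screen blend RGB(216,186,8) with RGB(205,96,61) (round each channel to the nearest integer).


Screen: C = 255 - (255-A)×(255-B)/255, rounded to nearest integer
R: 255 - (255-216)×(255-205)/255 = 255 - 1950/255 ≈ 255 - 7.647 = 247.353 → 247
G: 255 - (255-186)×(255-96)/255 = 255 - 10971/255 ≈ 255 - 43.024 = 211.976 → 212
B: 255 - (255-8)×(255-61)/255 = 255 - 47918/255 ≈ 255 - 187.914 = 67.086 → 67
= RGB(247, 212, 67)


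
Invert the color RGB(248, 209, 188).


Invert: (255-R, 255-G, 255-B)
R: 255-248 = 7
G: 255-209 = 46
B: 255-188 = 67
= RGB(7, 46, 67)


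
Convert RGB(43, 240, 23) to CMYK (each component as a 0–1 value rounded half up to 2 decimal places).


R'=43/255≈0.1686, G'=240/255≈0.9412, B'=23/255≈0.0902
K = 1 - max(R',G',B') = 1 - 240/255 = 15/255 = 0.05882… → 0.06
(1-R'-K)/(1-K) simplifies to (max-R)/max with max = 240:
C = (240-43)/240 = 197/240 = 0.82083… → 0.82
M = (240-240)/240 = 0/240 = 0 → 0.00
Y = (240-23)/240 = 217/240 = 0.90416… → 0.90
= CMYK(0.82, 0.00, 0.90, 0.06)


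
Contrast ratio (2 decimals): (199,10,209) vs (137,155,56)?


Linearize each sRGB channel c=v/255: c/12.92 if c ≤ 0.04045 else ((c+0.055)/1.055)^2.4
L = 0.2126×R_lin + 0.7152×G_lin + 0.0722×B_lin
Color 1 (199,10,209):
  R=199: 199/255≈0.7804 > 0.04045 → ((0.7804+0.055)/1.055)^2.4 ≈ 0.57112
  G=10: 10/255≈0.0392 ≤ 0.04045 → 0.0392/12.92 ≈ 0.00304
  B=209: 209/255≈0.8196 > 0.04045 → ((0.8196+0.055)/1.055)^2.4 ≈ 0.63760
  L1 = 0.2126×0.57112 + 0.7152×0.00304 + 0.0722×0.63760 ≈ 0.16963
Color 2 (137,155,56):
  R=137: 137/255≈0.5373 > 0.04045 → ((0.5373+0.055)/1.055)^2.4 ≈ 0.25016
  G=155: 155/255≈0.6078 > 0.04045 → ((0.6078+0.055)/1.055)^2.4 ≈ 0.32778
  B=56: 56/255≈0.2196 > 0.04045 → ((0.2196+0.055)/1.055)^2.4 ≈ 0.03955
  L2 = 0.2126×0.25016 + 0.7152×0.32778 + 0.0722×0.03955 ≈ 0.29047
Lighter = 0.29047, Darker = 0.16963
Ratio = (L_lighter + 0.05) / (L_darker + 0.05)
Ratio = (0.29047 + 0.05) / (0.16963 + 0.05) = 0.34047 / 0.21963 ≈ 1.5502
Ratio ≈ 1.55:1


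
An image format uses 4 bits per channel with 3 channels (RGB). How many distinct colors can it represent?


Total bits = 4 bits/channel × 3 channels = 12 bits
Distinct colors = 2^12
= 4,096 colors


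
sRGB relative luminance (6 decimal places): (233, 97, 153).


Linearize each channel (sRGB transfer function): c = v/255; c_lin = c/12.92 if c ≤ 0.04045, else ((c+0.055)/1.055)^2.4
  R: 233/255 ≈ 0.913725 > 0.04045 → ((0.913725+0.055)/1.055)^2.4 ≈ 0.814847
  G: 97/255 ≈ 0.380392 > 0.04045 → ((0.380392+0.055)/1.055)^2.4 ≈ 0.119538
  B: 153/255 ≈ 0.600000 > 0.04045 → ((0.600000+0.055)/1.055)^2.4 ≈ 0.318547
R_lin = 0.814847, G_lin = 0.119538, B_lin = 0.318547
L = 0.2126×R + 0.7152×G + 0.0722×B
L = 0.2126×0.814847 + 0.7152×0.119538 + 0.0722×0.318547
L ≈ 0.281729


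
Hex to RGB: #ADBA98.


AD → 173 (R)
BA → 186 (G)
98 → 152 (B)
= RGB(173, 186, 152)


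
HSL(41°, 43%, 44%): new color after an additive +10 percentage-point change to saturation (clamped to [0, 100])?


Original S = 43%
Adjustment = +10 percentage points
New S = 43 + (10) = 53
Clamp to [0, 100] → 53
= HSL(41°, 53%, 44%)


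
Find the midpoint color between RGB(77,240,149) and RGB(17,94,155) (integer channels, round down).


Midpoint: each channel = ⌊(C₁+C₂)/2⌋
R: ⌊(77+17)/2⌋ = 47
G: ⌊(240+94)/2⌋ = 167
B: ⌊(149+155)/2⌋ = 152
= RGB(47, 167, 152)


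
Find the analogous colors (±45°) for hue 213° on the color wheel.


Base hue: 213°
Left analog: (213 - 45) mod 360 = 168°
Right analog: (213 + 45) mod 360 = 258°
Analogous hues = 168° and 258°


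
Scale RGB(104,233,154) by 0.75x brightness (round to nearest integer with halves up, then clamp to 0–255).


Multiply each channel by 0.75, round half up, clamp to [0, 255]
R: 104×0.75 = 78
G: 233×0.75 = 174.75 → round → 175
B: 154×0.75 = 115.5 → round → 116
= RGB(78, 175, 116)


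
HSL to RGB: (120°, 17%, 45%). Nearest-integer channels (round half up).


H=120°, S=0.17, L=0.45
C = (1-|2L-1|)×S = (1-|-0.10|)×0.17 = 0.153
H' = H/60 = 120/60 ≈ 2.0000; X = C×(1-|H' mod 2 - 1|) = 0.0
m = L - C/2 = 0.45 - 0.0765 = 0.3735
Sector ⌊H'⌋ = 2 → (R',G',B') = (0.0, 0.153, 0.0)
RGB = ((R'+m)×255, (G'+m)×255, (B'+m)×255) = (95.2425, 134.2575, 95.2425)
Round half up → RGB(95, 134, 95)


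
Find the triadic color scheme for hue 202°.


Triadic: equally spaced at 120° intervals
H1 = 202°
H2 = (202 + 120) mod 360 = 322°
H3 = (202 + 240) mod 360 = 82°
Triadic = 202°, 322°, 82°


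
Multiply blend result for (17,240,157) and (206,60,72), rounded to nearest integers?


Multiply: C = A×B/255, rounded to nearest integer
R: 17×206/255 = 3502/255 ≈ 13.733 → 14
G: 240×60/255 = 14400/255 ≈ 56.471 → 56
B: 157×72/255 = 11304/255 ≈ 44.329 → 44
= RGB(14, 56, 44)


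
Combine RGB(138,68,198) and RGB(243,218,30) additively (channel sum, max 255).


Additive: each channel = min(255, C₁+C₂)
R: 138+243 = 381 → 255
G: 68+218 = 286 → 255
B: 198+30 = 228 → 228
= RGB(255, 255, 228)


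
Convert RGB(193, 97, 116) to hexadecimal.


R = 193 → C1 (hex)
G = 97 → 61 (hex)
B = 116 → 74 (hex)
Hex = #C16174


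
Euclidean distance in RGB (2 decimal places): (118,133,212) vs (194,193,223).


d = √[(R₁-R₂)² + (G₁-G₂)² + (B₁-B₂)²]
d = √[(118-194)² + (133-193)² + (212-223)²]
d = √[5776 + 3600 + 121]
d = √9497
d ≈ 97.45


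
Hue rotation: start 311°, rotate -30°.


New hue = (H + rotation) mod 360
New hue = (311 -30) mod 360
= 281 mod 360
= 281°


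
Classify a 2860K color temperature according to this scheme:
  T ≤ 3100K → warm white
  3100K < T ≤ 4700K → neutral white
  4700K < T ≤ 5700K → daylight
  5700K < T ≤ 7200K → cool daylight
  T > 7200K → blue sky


Temperature: 2860K
2860K ≤ 3100K → warm white
Classification: warm white


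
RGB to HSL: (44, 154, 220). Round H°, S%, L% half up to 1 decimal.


Normalize: R'=44/255≈0.1725, G'=154/255≈0.6039, B'=220/255≈0.8627
Max=220/255, Min=44/255, Δ=Max-Min=176/255
L = (Max+Min)/2 = (220+44)/510 = 264/510 = 0.51764… → L = 51.8%
L > 0.5 → S = Δ/(2-Max-Min) = 176/(510-220-44) = 176/246 = 0.71544… → S = 71.5%
(the 1/255 factors cancel in S and H, so raw channel differences can be used)
Max is B' → H = 60 × ((R-G)/Δ + 4) = 60 × ((44-154)/176 + 4)
  -110/176 + 4 = -0.625 + 4 = 3.375
  H = 60 × 3.375 = 202.5° → H = 202.5°
= HSL(202.5°, 71.5%, 51.8%)


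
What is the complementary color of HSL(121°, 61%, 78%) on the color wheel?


Complement = opposite side of color wheel = hue + 180°
H' = (121 + 180) mod 360 = 301°
S and L unchanged.
= HSL(301°, 61%, 78%)


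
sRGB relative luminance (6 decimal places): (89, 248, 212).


Linearize each channel (sRGB transfer function): c = v/255; c_lin = c/12.92 if c ≤ 0.04045, else ((c+0.055)/1.055)^2.4
  R: 89/255 ≈ 0.349020 > 0.04045 → ((0.349020+0.055)/1.055)^2.4 ≈ 0.099899
  G: 248/255 ≈ 0.972549 > 0.04045 → ((0.972549+0.055)/1.055)^2.4 ≈ 0.938686
  B: 212/255 ≈ 0.831373 > 0.04045 → ((0.831373+0.055)/1.055)^2.4 ≈ 0.658375
R_lin = 0.099899, G_lin = 0.938686, B_lin = 0.658375
L = 0.2126×R + 0.7152×G + 0.0722×B
L = 0.2126×0.099899 + 0.7152×0.938686 + 0.0722×0.658375
L ≈ 0.740121


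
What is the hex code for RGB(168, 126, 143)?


R = 168 → A8 (hex)
G = 126 → 7E (hex)
B = 143 → 8F (hex)
Hex = #A87E8F


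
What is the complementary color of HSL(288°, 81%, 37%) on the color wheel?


Complement = opposite side of color wheel = hue + 180°
H' = (288 + 180) mod 360 = 108°
S and L unchanged.
= HSL(108°, 81%, 37%)


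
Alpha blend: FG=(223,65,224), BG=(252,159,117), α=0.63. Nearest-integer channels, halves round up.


C = α×F + (1-α)×B, with 1-α = 0.37
R: 0.63×223 + 0.37×252 = 140.49 + 93.24 = 233.73 → 234
G: 0.63×65 + 0.37×159 = 40.95 + 58.83 = 99.78 → 100
B: 0.63×224 + 0.37×117 = 141.12 + 43.29 = 184.41 → 184
= RGB(234, 100, 184)


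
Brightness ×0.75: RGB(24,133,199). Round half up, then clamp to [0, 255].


Multiply each channel by 0.75, round half up, clamp to [0, 255]
R: 24×0.75 = 18
G: 133×0.75 = 99.75 → round → 100
B: 199×0.75 = 149.25 → round → 149
= RGB(18, 100, 149)


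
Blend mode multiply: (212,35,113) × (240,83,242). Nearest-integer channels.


Multiply: C = A×B/255, rounded to nearest integer
R: 212×240/255 = 50880/255 ≈ 199.529 → 200
G: 35×83/255 = 2905/255 ≈ 11.392 → 11
B: 113×242/255 = 27346/255 ≈ 107.239 → 107
= RGB(200, 11, 107)


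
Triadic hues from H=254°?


Triadic: equally spaced at 120° intervals
H1 = 254°
H2 = (254 + 120) mod 360 = 14°
H3 = (254 + 240) mod 360 = 134°
Triadic = 254°, 14°, 134°


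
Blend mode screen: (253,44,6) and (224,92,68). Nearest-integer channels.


Screen: C = 255 - (255-A)×(255-B)/255, rounded to nearest integer
R: 255 - (255-253)×(255-224)/255 = 255 - 62/255 ≈ 255 - 0.243 = 254.757 → 255
G: 255 - (255-44)×(255-92)/255 = 255 - 34393/255 ≈ 255 - 134.875 = 120.125 → 120
B: 255 - (255-6)×(255-68)/255 = 255 - 46563/255 ≈ 255 - 182.600 = 72.400 → 72
= RGB(255, 120, 72)


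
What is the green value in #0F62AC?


Color: #0F62AC
R = 0F = 15
G = 62 = 98
B = AC = 172
Green = 98


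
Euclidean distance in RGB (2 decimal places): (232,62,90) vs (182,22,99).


d = √[(R₁-R₂)² + (G₁-G₂)² + (B₁-B₂)²]
d = √[(232-182)² + (62-22)² + (90-99)²]
d = √[2500 + 1600 + 81]
d = √4181
d ≈ 64.66


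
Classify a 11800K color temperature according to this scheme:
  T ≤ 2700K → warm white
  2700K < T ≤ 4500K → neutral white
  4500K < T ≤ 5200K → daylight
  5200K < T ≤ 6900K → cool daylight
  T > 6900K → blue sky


Temperature: 11800K
11800K > 6900K → blue sky
Classification: blue sky


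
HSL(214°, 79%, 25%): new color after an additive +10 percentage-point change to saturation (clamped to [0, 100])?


Original S = 79%
Adjustment = +10 percentage points
New S = 79 + (10) = 89
Clamp to [0, 100] → 89
= HSL(214°, 89%, 25%)


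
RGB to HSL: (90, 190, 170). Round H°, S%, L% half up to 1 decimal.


Normalize: R'=90/255≈0.3529, G'=190/255≈0.7451, B'=170/255≈0.6667
Max=190/255, Min=90/255, Δ=Max-Min=100/255
L = (Max+Min)/2 = (190+90)/510 = 280/510 = 0.54901… → L = 54.9%
L > 0.5 → S = Δ/(2-Max-Min) = 100/(510-190-90) = 100/230 = 0.43478… → S = 43.5%
(the 1/255 factors cancel in S and H, so raw channel differences can be used)
Max is G' → H = 60 × ((B-R)/Δ + 2) = 60 × ((170-90)/100 + 2)
  80/100 + 2 = 0.8 + 2 = 2.8
  H = 60 × 2.8 = 168° → H = 168.0°
= HSL(168.0°, 43.5%, 54.9%)


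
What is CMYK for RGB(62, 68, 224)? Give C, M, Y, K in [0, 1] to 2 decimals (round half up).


R'=62/255≈0.2431, G'=68/255≈0.2667, B'=224/255≈0.8784
K = 1 - max(R',G',B') = 1 - 224/255 = 31/255 = 0.12156… → 0.12
(1-R'-K)/(1-K) simplifies to (max-R)/max with max = 224:
C = (224-62)/224 = 162/224 = 0.72321… → 0.72
M = (224-68)/224 = 156/224 = 0.69642… → 0.70
Y = (224-224)/224 = 0/224 = 0 → 0.00
= CMYK(0.72, 0.70, 0.00, 0.12)


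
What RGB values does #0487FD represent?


04 → 4 (R)
87 → 135 (G)
FD → 253 (B)
= RGB(4, 135, 253)


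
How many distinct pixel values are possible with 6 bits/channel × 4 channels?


Total bits = 6 bits/channel × 4 channels = 24 bits
Distinct pixel values = 2^24
= 16,777,216 pixel values


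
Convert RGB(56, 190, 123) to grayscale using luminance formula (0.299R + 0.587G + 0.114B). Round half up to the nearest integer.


Gray = 0.299×R + 0.587×G + 0.114×B
Gray = 0.299×56 + 0.587×190 + 0.114×123
Gray = 16.744 + 111.530 + 14.022
Gray = 142.296 → round half up → 142
Gray = 142


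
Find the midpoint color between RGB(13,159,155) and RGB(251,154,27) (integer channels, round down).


Midpoint: each channel = ⌊(C₁+C₂)/2⌋
R: ⌊(13+251)/2⌋ = 132
G: ⌊(159+154)/2⌋ = 156
B: ⌊(155+27)/2⌋ = 91
= RGB(132, 156, 91)


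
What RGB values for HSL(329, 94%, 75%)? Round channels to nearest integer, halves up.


H=329°, S=0.94, L=0.75
C = (1-|2L-1|)×S = (1-|0.50|)×0.94 = 0.47
H' = H/60 = 329/60 ≈ 5.4833; X = C×(1-|H' mod 2 - 1|) ≈ 0.2428
m = L - C/2 = 0.75 - 0.235 = 0.515
Sector ⌊H'⌋ = 5 → (R',G',B') = (0.47, 0.0, ≈0.2428)
RGB = ((R'+m)×255, (G'+m)×255, (B'+m)×255) = (251.175, 131.325, 193.2475)
Round half up → RGB(251, 131, 193)


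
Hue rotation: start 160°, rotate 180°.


New hue = (H + rotation) mod 360
New hue = (160 + 180) mod 360
= 340 mod 360
= 340°


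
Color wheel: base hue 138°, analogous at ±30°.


Base hue: 138°
Left analog: (138 - 30) mod 360 = 108°
Right analog: (138 + 30) mod 360 = 168°
Analogous hues = 108° and 168°


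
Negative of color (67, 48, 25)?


Invert: (255-R, 255-G, 255-B)
R: 255-67 = 188
G: 255-48 = 207
B: 255-25 = 230
= RGB(188, 207, 230)


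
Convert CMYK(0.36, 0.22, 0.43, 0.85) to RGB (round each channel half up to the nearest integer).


R = 255 × (1-C) × (1-K) = 255 × 0.64 × 0.15 = 24.48 → 24
G = 255 × (1-M) × (1-K) = 255 × 0.78 × 0.15 = 29.835 → 30
B = 255 × (1-Y) × (1-K) = 255 × 0.57 × 0.15 = 21.8025 → 22
= RGB(24, 30, 22)


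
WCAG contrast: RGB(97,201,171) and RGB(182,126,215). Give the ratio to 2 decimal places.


Linearize each sRGB channel c=v/255: c/12.92 if c ≤ 0.04045 else ((c+0.055)/1.055)^2.4
L = 0.2126×R_lin + 0.7152×G_lin + 0.0722×B_lin
Color 1 (97,201,171):
  R=97: 97/255≈0.3804 > 0.04045 → ((0.3804+0.055)/1.055)^2.4 ≈ 0.11954
  G=201: 201/255≈0.7882 > 0.04045 → ((0.7882+0.055)/1.055)^2.4 ≈ 0.58408
  B=171: 171/255≈0.6706 > 0.04045 → ((0.6706+0.055)/1.055)^2.4 ≈ 0.40724
  L1 = 0.2126×0.11954 + 0.7152×0.58408 + 0.0722×0.40724 ≈ 0.47255
Color 2 (182,126,215):
  R=182: 182/255≈0.7137 > 0.04045 → ((0.7137+0.055)/1.055)^2.4 ≈ 0.46778
  G=126: 126/255≈0.4941 > 0.04045 → ((0.4941+0.055)/1.055)^2.4 ≈ 0.20864
  B=215: 215/255≈0.8431 > 0.04045 → ((0.8431+0.055)/1.055)^2.4 ≈ 0.67954
  L2 = 0.2126×0.46778 + 0.7152×0.20864 + 0.0722×0.67954 ≈ 0.29773
Lighter = 0.47255, Darker = 0.29773
Ratio = (L_lighter + 0.05) / (L_darker + 0.05)
Ratio = (0.47255 + 0.05) / (0.29773 + 0.05) = 0.52255 / 0.34773 ≈ 1.5027
Ratio ≈ 1.50:1


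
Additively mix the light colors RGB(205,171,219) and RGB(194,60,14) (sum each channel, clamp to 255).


Additive: each channel = min(255, C₁+C₂)
R: 205+194 = 399 → 255
G: 171+60 = 231 → 231
B: 219+14 = 233 → 233
= RGB(255, 231, 233)


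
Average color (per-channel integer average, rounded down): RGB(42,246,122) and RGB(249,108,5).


Midpoint: each channel = ⌊(C₁+C₂)/2⌋
R: ⌊(42+249)/2⌋ = 145
G: ⌊(246+108)/2⌋ = 177
B: ⌊(122+5)/2⌋ = 63
= RGB(145, 177, 63)


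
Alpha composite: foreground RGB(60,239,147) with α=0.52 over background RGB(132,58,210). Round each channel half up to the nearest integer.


C = α×F + (1-α)×B, with 1-α = 0.48
R: 0.52×60 + 0.48×132 = 31.20 + 63.36 = 94.56 → 95
G: 0.52×239 + 0.48×58 = 124.28 + 27.84 = 152.12 → 152
B: 0.52×147 + 0.48×210 = 76.44 + 100.80 = 177.24 → 177
= RGB(95, 152, 177)


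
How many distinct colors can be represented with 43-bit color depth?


Colors = 2^bits = 2^43
= 8,796,093,022,208 colors


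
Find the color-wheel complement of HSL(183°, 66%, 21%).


Complement = opposite side of color wheel = hue + 180°
H' = (183 + 180) mod 360 = 3°
S and L unchanged.
= HSL(3°, 66%, 21%)


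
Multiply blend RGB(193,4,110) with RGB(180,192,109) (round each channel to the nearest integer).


Multiply: C = A×B/255, rounded to nearest integer
R: 193×180/255 = 34740/255 ≈ 136.235 → 136
G: 4×192/255 = 768/255 ≈ 3.012 → 3
B: 110×109/255 = 11990/255 ≈ 47.020 → 47
= RGB(136, 3, 47)


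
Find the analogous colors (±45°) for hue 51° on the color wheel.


Base hue: 51°
Left analog: (51 - 45) mod 360 = 6°
Right analog: (51 + 45) mod 360 = 96°
Analogous hues = 6° and 96°


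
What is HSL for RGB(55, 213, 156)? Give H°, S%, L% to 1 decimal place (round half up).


Normalize: R'=55/255≈0.2157, G'=213/255≈0.8353, B'=156/255≈0.6118
Max=213/255, Min=55/255, Δ=Max-Min=158/255
L = (Max+Min)/2 = (213+55)/510 = 268/510 = 0.52549… → L = 52.5%
L > 0.5 → S = Δ/(2-Max-Min) = 158/(510-213-55) = 158/242 = 0.65289… → S = 65.3%
(the 1/255 factors cancel in S and H, so raw channel differences can be used)
Max is G' → H = 60 × ((B-R)/Δ + 2) = 60 × ((156-55)/158 + 2)
  101/158 + 2 = 0.6392… + 2 = 2.6392…
  H = 60 × 2.6392… = 158.354…° → H = 158.4°
= HSL(158.4°, 65.3%, 52.5%)


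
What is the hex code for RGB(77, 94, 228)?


R = 77 → 4D (hex)
G = 94 → 5E (hex)
B = 228 → E4 (hex)
Hex = #4D5EE4


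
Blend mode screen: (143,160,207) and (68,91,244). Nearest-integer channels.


Screen: C = 255 - (255-A)×(255-B)/255, rounded to nearest integer
R: 255 - (255-143)×(255-68)/255 = 255 - 20944/255 ≈ 255 - 82.133 = 172.867 → 173
G: 255 - (255-160)×(255-91)/255 = 255 - 15580/255 ≈ 255 - 61.098 = 193.902 → 194
B: 255 - (255-207)×(255-244)/255 = 255 - 528/255 ≈ 255 - 2.071 = 252.929 → 253
= RGB(173, 194, 253)


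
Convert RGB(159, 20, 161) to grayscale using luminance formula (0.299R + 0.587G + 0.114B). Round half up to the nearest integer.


Gray = 0.299×R + 0.587×G + 0.114×B
Gray = 0.299×159 + 0.587×20 + 0.114×161
Gray = 47.541 + 11.740 + 18.354
Gray = 77.635 → round half up → 78
Gray = 78


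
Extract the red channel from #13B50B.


Color: #13B50B
R = 13 = 19
G = B5 = 181
B = 0B = 11
Red = 19


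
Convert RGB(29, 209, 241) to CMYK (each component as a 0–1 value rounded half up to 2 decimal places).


R'=29/255≈0.1137, G'=209/255≈0.8196, B'=241/255≈0.9451
K = 1 - max(R',G',B') = 1 - 241/255 = 14/255 = 0.05490… → 0.05
(1-R'-K)/(1-K) simplifies to (max-R)/max with max = 241:
C = (241-29)/241 = 212/241 = 0.87966… → 0.88
M = (241-209)/241 = 32/241 = 0.13278… → 0.13
Y = (241-241)/241 = 0/241 = 0 → 0.00
= CMYK(0.88, 0.13, 0.00, 0.05)


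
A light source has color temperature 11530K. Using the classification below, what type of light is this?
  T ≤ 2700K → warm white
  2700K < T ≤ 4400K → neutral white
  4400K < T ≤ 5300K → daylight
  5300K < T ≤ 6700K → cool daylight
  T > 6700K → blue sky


Temperature: 11530K
11530K > 6700K → blue sky
Classification: blue sky


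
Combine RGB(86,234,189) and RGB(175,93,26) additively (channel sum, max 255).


Additive: each channel = min(255, C₁+C₂)
R: 86+175 = 261 → 255
G: 234+93 = 327 → 255
B: 189+26 = 215 → 215
= RGB(255, 255, 215)


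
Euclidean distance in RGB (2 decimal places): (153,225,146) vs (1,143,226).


d = √[(R₁-R₂)² + (G₁-G₂)² + (B₁-B₂)²]
d = √[(153-1)² + (225-143)² + (146-226)²]
d = √[23104 + 6724 + 6400]
d = √36228
d ≈ 190.34


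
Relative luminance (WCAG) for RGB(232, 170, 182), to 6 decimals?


Linearize each channel (sRGB transfer function): c = v/255; c_lin = c/12.92 if c ≤ 0.04045, else ((c+0.055)/1.055)^2.4
  R: 232/255 ≈ 0.909804 > 0.04045 → ((0.909804+0.055)/1.055)^2.4 ≈ 0.806952
  G: 170/255 ≈ 0.666667 > 0.04045 → ((0.666667+0.055)/1.055)^2.4 ≈ 0.401978
  B: 182/255 ≈ 0.713725 > 0.04045 → ((0.713725+0.055)/1.055)^2.4 ≈ 0.467784
R_lin = 0.806952, G_lin = 0.401978, B_lin = 0.467784
L = 0.2126×R + 0.7152×G + 0.0722×B
L = 0.2126×0.806952 + 0.7152×0.401978 + 0.0722×0.467784
L ≈ 0.492827


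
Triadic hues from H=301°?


Triadic: equally spaced at 120° intervals
H1 = 301°
H2 = (301 + 120) mod 360 = 61°
H3 = (301 + 240) mod 360 = 181°
Triadic = 301°, 61°, 181°


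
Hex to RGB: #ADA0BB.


AD → 173 (R)
A0 → 160 (G)
BB → 187 (B)
= RGB(173, 160, 187)


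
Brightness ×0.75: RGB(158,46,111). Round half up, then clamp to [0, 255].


Multiply each channel by 0.75, round half up, clamp to [0, 255]
R: 158×0.75 = 118.5 → round → 119
G: 46×0.75 = 34.5 → round → 35
B: 111×0.75 = 83.25 → round → 83
= RGB(119, 35, 83)


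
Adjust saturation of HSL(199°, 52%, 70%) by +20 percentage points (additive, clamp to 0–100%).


Original S = 52%
Adjustment = +20 percentage points
New S = 52 + (20) = 72
Clamp to [0, 100] → 72
= HSL(199°, 72%, 70%)


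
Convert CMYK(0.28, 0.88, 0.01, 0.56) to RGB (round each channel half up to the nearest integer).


R = 255 × (1-C) × (1-K) = 255 × 0.72 × 0.44 = 80.784 → 81
G = 255 × (1-M) × (1-K) = 255 × 0.12 × 0.44 = 13.464 → 13
B = 255 × (1-Y) × (1-K) = 255 × 0.99 × 0.44 = 111.078 → 111
= RGB(81, 13, 111)


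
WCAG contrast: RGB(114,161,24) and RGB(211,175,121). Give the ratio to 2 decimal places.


Linearize each sRGB channel c=v/255: c/12.92 if c ≤ 0.04045 else ((c+0.055)/1.055)^2.4
L = 0.2126×R_lin + 0.7152×G_lin + 0.0722×B_lin
Color 1 (114,161,24):
  R=114: 114/255≈0.4471 > 0.04045 → ((0.4471+0.055)/1.055)^2.4 ≈ 0.16827
  G=161: 161/255≈0.6314 > 0.04045 → ((0.6314+0.055)/1.055)^2.4 ≈ 0.35640
  B=24: 24/255≈0.0941 > 0.04045 → ((0.0941+0.055)/1.055)^2.4 ≈ 0.00913
  L1 = 0.2126×0.16827 + 0.7152×0.35640 + 0.0722×0.00913 ≈ 0.29133
Color 2 (211,175,121):
  R=211: 211/255≈0.8275 > 0.04045 → ((0.8275+0.055)/1.055)^2.4 ≈ 0.65141
  G=175: 175/255≈0.6863 > 0.04045 → ((0.6863+0.055)/1.055)^2.4 ≈ 0.42869
  B=121: 121/255≈0.4745 > 0.04045 → ((0.4745+0.055)/1.055)^2.4 ≈ 0.19120
  L2 = 0.2126×0.65141 + 0.7152×0.42869 + 0.0722×0.19120 ≈ 0.45889
Lighter = 0.45889, Darker = 0.29133
Ratio = (L_lighter + 0.05) / (L_darker + 0.05)
Ratio = (0.45889 + 0.05) / (0.29133 + 0.05) = 0.50889 / 0.34133 ≈ 1.4909
Ratio ≈ 1.49:1


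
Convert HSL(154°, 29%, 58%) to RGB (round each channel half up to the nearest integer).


H=154°, S=0.29, L=0.58
C = (1-|2L-1|)×S = (1-|0.16|)×0.29 = 0.2436
H' = H/60 = 154/60 ≈ 2.5667; X = C×(1-|H' mod 2 - 1|) = 0.13804
m = L - C/2 = 0.58 - 0.1218 = 0.4582
Sector ⌊H'⌋ = 2 → (R',G',B') = (0.0, 0.2436, 0.13804)
RGB = ((R'+m)×255, (G'+m)×255, (B'+m)×255) = (116.841, 178.959, 152.0412)
Round half up → RGB(117, 179, 152)


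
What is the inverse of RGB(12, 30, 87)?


Invert: (255-R, 255-G, 255-B)
R: 255-12 = 243
G: 255-30 = 225
B: 255-87 = 168
= RGB(243, 225, 168)


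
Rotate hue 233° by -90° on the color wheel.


New hue = (H + rotation) mod 360
New hue = (233 -90) mod 360
= 143 mod 360
= 143°


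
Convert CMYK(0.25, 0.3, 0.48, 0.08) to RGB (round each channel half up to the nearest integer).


R = 255 × (1-C) × (1-K) = 255 × 0.75 × 0.92 = 175.95 → 176
G = 255 × (1-M) × (1-K) = 255 × 0.70 × 0.92 = 164.22 → 164
B = 255 × (1-Y) × (1-K) = 255 × 0.52 × 0.92 = 121.992 → 122
= RGB(176, 164, 122)


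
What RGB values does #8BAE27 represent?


8B → 139 (R)
AE → 174 (G)
27 → 39 (B)
= RGB(139, 174, 39)


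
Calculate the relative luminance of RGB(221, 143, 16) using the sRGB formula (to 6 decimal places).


Linearize each channel (sRGB transfer function): c = v/255; c_lin = c/12.92 if c ≤ 0.04045, else ((c+0.055)/1.055)^2.4
  R: 221/255 ≈ 0.866667 > 0.04045 → ((0.866667+0.055)/1.055)^2.4 ≈ 0.723055
  G: 143/255 ≈ 0.560784 > 0.04045 → ((0.560784+0.055)/1.055)^2.4 ≈ 0.274677
  B: 16/255 ≈ 0.062745 > 0.04045 → ((0.062745+0.055)/1.055)^2.4 ≈ 0.005182
R_lin = 0.723055, G_lin = 0.274677, B_lin = 0.005182
L = 0.2126×R + 0.7152×G + 0.0722×B
L = 0.2126×0.723055 + 0.7152×0.274677 + 0.0722×0.005182
L ≈ 0.350545


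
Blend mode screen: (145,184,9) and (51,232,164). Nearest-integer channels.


Screen: C = 255 - (255-A)×(255-B)/255, rounded to nearest integer
R: 255 - (255-145)×(255-51)/255 = 255 - 22440/255 ≈ 255 - 88.000 = 167.000 → 167
G: 255 - (255-184)×(255-232)/255 = 255 - 1633/255 ≈ 255 - 6.404 = 248.596 → 249
B: 255 - (255-9)×(255-164)/255 = 255 - 22386/255 ≈ 255 - 87.788 = 167.212 → 167
= RGB(167, 249, 167)


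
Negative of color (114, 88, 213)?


Invert: (255-R, 255-G, 255-B)
R: 255-114 = 141
G: 255-88 = 167
B: 255-213 = 42
= RGB(141, 167, 42)


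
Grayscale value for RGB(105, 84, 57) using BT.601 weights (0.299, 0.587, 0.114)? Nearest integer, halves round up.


Gray = 0.299×R + 0.587×G + 0.114×B
Gray = 0.299×105 + 0.587×84 + 0.114×57
Gray = 31.395 + 49.308 + 6.498
Gray = 87.201 → round half up → 87
Gray = 87


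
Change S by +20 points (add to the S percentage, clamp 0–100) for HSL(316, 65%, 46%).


Original S = 65%
Adjustment = +20 percentage points
New S = 65 + (20) = 85
Clamp to [0, 100] → 85
= HSL(316°, 85%, 46%)


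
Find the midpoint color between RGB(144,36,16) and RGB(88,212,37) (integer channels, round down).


Midpoint: each channel = ⌊(C₁+C₂)/2⌋
R: ⌊(144+88)/2⌋ = 116
G: ⌊(36+212)/2⌋ = 124
B: ⌊(16+37)/2⌋ = 26
= RGB(116, 124, 26)


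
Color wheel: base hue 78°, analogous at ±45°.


Base hue: 78°
Left analog: (78 - 45) mod 360 = 33°
Right analog: (78 + 45) mod 360 = 123°
Analogous hues = 33° and 123°


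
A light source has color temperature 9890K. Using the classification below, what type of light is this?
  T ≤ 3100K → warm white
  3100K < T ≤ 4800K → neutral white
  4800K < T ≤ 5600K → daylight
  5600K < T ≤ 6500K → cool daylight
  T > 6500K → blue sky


Temperature: 9890K
9890K > 6500K → blue sky
Classification: blue sky


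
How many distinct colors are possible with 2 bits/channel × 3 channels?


Total bits = 2 bits/channel × 3 channels = 6 bits
Distinct colors = 2^6
= 64 colors


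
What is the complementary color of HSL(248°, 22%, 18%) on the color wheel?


Complement = opposite side of color wheel = hue + 180°
H' = (248 + 180) mod 360 = 68°
S and L unchanged.
= HSL(68°, 22%, 18%)


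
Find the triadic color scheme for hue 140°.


Triadic: equally spaced at 120° intervals
H1 = 140°
H2 = (140 + 120) mod 360 = 260°
H3 = (140 + 240) mod 360 = 20°
Triadic = 140°, 260°, 20°


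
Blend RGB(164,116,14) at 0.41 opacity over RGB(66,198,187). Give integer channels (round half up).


C = α×F + (1-α)×B, with 1-α = 0.59
R: 0.41×164 + 0.59×66 = 67.24 + 38.94 = 106.18 → 106
G: 0.41×116 + 0.59×198 = 47.56 + 116.82 = 164.38 → 164
B: 0.41×14 + 0.59×187 = 5.74 + 110.33 = 116.07 → 116
= RGB(106, 164, 116)


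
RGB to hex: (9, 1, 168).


R = 9 → 09 (hex)
G = 1 → 01 (hex)
B = 168 → A8 (hex)
Hex = #0901A8


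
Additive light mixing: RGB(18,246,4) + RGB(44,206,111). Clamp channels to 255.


Additive: each channel = min(255, C₁+C₂)
R: 18+44 = 62 → 62
G: 246+206 = 452 → 255
B: 4+111 = 115 → 115
= RGB(62, 255, 115)


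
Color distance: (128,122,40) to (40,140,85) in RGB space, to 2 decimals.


d = √[(R₁-R₂)² + (G₁-G₂)² + (B₁-B₂)²]
d = √[(128-40)² + (122-140)² + (40-85)²]
d = √[7744 + 324 + 2025]
d = √10093
d ≈ 100.46


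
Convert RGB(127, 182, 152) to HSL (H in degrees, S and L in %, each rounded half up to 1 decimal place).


Normalize: R'=127/255≈0.4980, G'=182/255≈0.7137, B'=152/255≈0.5961
Max=182/255, Min=127/255, Δ=Max-Min=55/255
L = (Max+Min)/2 = (182+127)/510 = 309/510 = 0.60588… → L = 60.6%
L > 0.5 → S = Δ/(2-Max-Min) = 55/(510-182-127) = 55/201 = 0.27363… → S = 27.4%
(the 1/255 factors cancel in S and H, so raw channel differences can be used)
Max is G' → H = 60 × ((B-R)/Δ + 2) = 60 × ((152-127)/55 + 2)
  25/55 + 2 = 0.4545… + 2 = 2.4545…
  H = 60 × 2.4545… = 147.272…° → H = 147.3°
= HSL(147.3°, 27.4%, 60.6%)


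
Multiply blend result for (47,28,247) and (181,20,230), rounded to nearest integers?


Multiply: C = A×B/255, rounded to nearest integer
R: 47×181/255 = 8507/255 ≈ 33.361 → 33
G: 28×20/255 = 560/255 ≈ 2.196 → 2
B: 247×230/255 = 56810/255 ≈ 222.784 → 223
= RGB(33, 2, 223)


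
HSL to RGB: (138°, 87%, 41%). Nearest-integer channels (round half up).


H=138°, S=0.87, L=0.41
C = (1-|2L-1|)×S = (1-|-0.18|)×0.87 = 0.7134
H' = H/60 = 138/60 ≈ 2.3000; X = C×(1-|H' mod 2 - 1|) = 0.21402
m = L - C/2 = 0.41 - 0.3567 = 0.0533
Sector ⌊H'⌋ = 2 → (R',G',B') = (0.0, 0.7134, 0.21402)
RGB = ((R'+m)×255, (G'+m)×255, (B'+m)×255) = (13.5915, 195.5085, 68.1666)
Round half up → RGB(14, 196, 68)


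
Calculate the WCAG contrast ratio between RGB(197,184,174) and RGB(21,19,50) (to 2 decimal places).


Linearize each sRGB channel c=v/255: c/12.92 if c ≤ 0.04045 else ((c+0.055)/1.055)^2.4
L = 0.2126×R_lin + 0.7152×G_lin + 0.0722×B_lin
Color 1 (197,184,174):
  R=197: 197/255≈0.7725 > 0.04045 → ((0.7725+0.055)/1.055)^2.4 ≈ 0.55834
  G=184: 184/255≈0.7216 > 0.04045 → ((0.7216+0.055)/1.055)^2.4 ≈ 0.47932
  B=174: 174/255≈0.6824 > 0.04045 → ((0.6824+0.055)/1.055)^2.4 ≈ 0.42327
  L1 = 0.2126×0.55834 + 0.7152×0.47932 + 0.0722×0.42327 ≈ 0.49207
Color 2 (21,19,50):
  R=21: 21/255≈0.0824 > 0.04045 → ((0.0824+0.055)/1.055)^2.4 ≈ 0.00750
  G=19: 19/255≈0.0745 > 0.04045 → ((0.0745+0.055)/1.055)^2.4 ≈ 0.00651
  B=50: 50/255≈0.1961 > 0.04045 → ((0.1961+0.055)/1.055)^2.4 ≈ 0.03190
  L2 = 0.2126×0.00750 + 0.7152×0.00651 + 0.0722×0.03190 ≈ 0.00855
Lighter = 0.49207, Darker = 0.00855
Ratio = (L_lighter + 0.05) / (L_darker + 0.05)
Ratio = (0.49207 + 0.05) / (0.00855 + 0.05) = 0.54207 / 0.05855 ≈ 9.2576
Ratio ≈ 9.26:1


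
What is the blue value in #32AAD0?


Color: #32AAD0
R = 32 = 50
G = AA = 170
B = D0 = 208
Blue = 208


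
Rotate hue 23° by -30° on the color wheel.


New hue = (H + rotation) mod 360
New hue = (23 -30) mod 360
= -7 mod 360
= 353°


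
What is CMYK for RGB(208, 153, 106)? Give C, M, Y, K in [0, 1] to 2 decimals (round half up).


R'=208/255≈0.8157, G'=153/255≈0.6000, B'=106/255≈0.4157
K = 1 - max(R',G',B') = 1 - 208/255 = 47/255 = 0.18431… → 0.18
(1-R'-K)/(1-K) simplifies to (max-R)/max with max = 208:
C = (208-208)/208 = 0/208 = 0 → 0.00
M = (208-153)/208 = 55/208 = 0.26442… → 0.26
Y = (208-106)/208 = 102/208 = 0.49038… → 0.49
= CMYK(0.00, 0.26, 0.49, 0.18)


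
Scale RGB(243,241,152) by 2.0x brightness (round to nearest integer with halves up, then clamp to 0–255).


Multiply each channel by 2.0, round half up, clamp to [0, 255]
R: 243×2.0 = 486 → clamp → 255
G: 241×2.0 = 482 → clamp → 255
B: 152×2.0 = 304 → clamp → 255
= RGB(255, 255, 255)


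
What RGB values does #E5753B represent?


E5 → 229 (R)
75 → 117 (G)
3B → 59 (B)
= RGB(229, 117, 59)


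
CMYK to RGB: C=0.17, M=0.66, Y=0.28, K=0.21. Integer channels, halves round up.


R = 255 × (1-C) × (1-K) = 255 × 0.83 × 0.79 = 167.2035 → 167
G = 255 × (1-M) × (1-K) = 255 × 0.34 × 0.79 = 68.493 → 68
B = 255 × (1-Y) × (1-K) = 255 × 0.72 × 0.79 = 145.044 → 145
= RGB(167, 68, 145)


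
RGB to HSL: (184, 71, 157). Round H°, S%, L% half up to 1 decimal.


Normalize: R'=184/255≈0.7216, G'=71/255≈0.2784, B'=157/255≈0.6157
Max=184/255, Min=71/255, Δ=Max-Min=113/255
L = (Max+Min)/2 = (184+71)/510 = 255/510 = 0.5 → L = 50.0%
L ≤ 0.5 → S = Δ/(Max+Min) = 113/(184+71) = 113/255 = 0.44313… → S = 44.3%
(the 1/255 factors cancel in S and H, so raw channel differences can be used)
Max is R' → H = 60 × (((G-B)/Δ) mod 6) = 60 × (((71-157)/113) mod 6)
  (-86)/113 = -0.7610…; negative, so add 6 → 5.2389…
  H = 60 × 5.2389… = 314.336…° → H = 314.3°
= HSL(314.3°, 44.3%, 50.0%)


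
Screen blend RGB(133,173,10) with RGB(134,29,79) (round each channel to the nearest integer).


Screen: C = 255 - (255-A)×(255-B)/255, rounded to nearest integer
R: 255 - (255-133)×(255-134)/255 = 255 - 14762/255 ≈ 255 - 57.890 = 197.110 → 197
G: 255 - (255-173)×(255-29)/255 = 255 - 18532/255 ≈ 255 - 72.675 = 182.325 → 182
B: 255 - (255-10)×(255-79)/255 = 255 - 43120/255 ≈ 255 - 169.098 = 85.902 → 86
= RGB(197, 182, 86)


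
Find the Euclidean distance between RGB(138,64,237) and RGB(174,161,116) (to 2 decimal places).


d = √[(R₁-R₂)² + (G₁-G₂)² + (B₁-B₂)²]
d = √[(138-174)² + (64-161)² + (237-116)²]
d = √[1296 + 9409 + 14641]
d = √25346
d ≈ 159.20


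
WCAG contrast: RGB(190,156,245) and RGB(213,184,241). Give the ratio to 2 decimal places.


Linearize each sRGB channel c=v/255: c/12.92 if c ≤ 0.04045 else ((c+0.055)/1.055)^2.4
L = 0.2126×R_lin + 0.7152×G_lin + 0.0722×B_lin
Color 1 (190,156,245):
  R=190: 190/255≈0.7451 > 0.04045 → ((0.7451+0.055)/1.055)^2.4 ≈ 0.51492
  G=156: 156/255≈0.6118 > 0.04045 → ((0.6118+0.055)/1.055)^2.4 ≈ 0.33245
  B=245: 245/255≈0.9608 > 0.04045 → ((0.9608+0.055)/1.055)^2.4 ≈ 0.91310
  L1 = 0.2126×0.51492 + 0.7152×0.33245 + 0.0722×0.91310 ≈ 0.41317
Color 2 (213,184,241):
  R=213: 213/255≈0.8353 > 0.04045 → ((0.8353+0.055)/1.055)^2.4 ≈ 0.66539
  G=184: 184/255≈0.7216 > 0.04045 → ((0.7216+0.055)/1.055)^2.4 ≈ 0.47932
  B=241: 241/255≈0.9451 > 0.04045 → ((0.9451+0.055)/1.055)^2.4 ≈ 0.87962
  L2 = 0.2126×0.66539 + 0.7152×0.47932 + 0.0722×0.87962 ≈ 0.54778
Lighter = 0.54778, Darker = 0.41317
Ratio = (L_lighter + 0.05) / (L_darker + 0.05)
Ratio = (0.54778 + 0.05) / (0.41317 + 0.05) = 0.59778 / 0.46317 ≈ 1.2906
Ratio ≈ 1.29:1


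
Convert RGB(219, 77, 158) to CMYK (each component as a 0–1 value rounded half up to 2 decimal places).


R'=219/255≈0.8588, G'=77/255≈0.3020, B'=158/255≈0.6196
K = 1 - max(R',G',B') = 1 - 219/255 = 36/255 = 0.14117… → 0.14
(1-R'-K)/(1-K) simplifies to (max-R)/max with max = 219:
C = (219-219)/219 = 0/219 = 0 → 0.00
M = (219-77)/219 = 142/219 = 0.64840… → 0.65
Y = (219-158)/219 = 61/219 = 0.27853… → 0.28
= CMYK(0.00, 0.65, 0.28, 0.14)
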